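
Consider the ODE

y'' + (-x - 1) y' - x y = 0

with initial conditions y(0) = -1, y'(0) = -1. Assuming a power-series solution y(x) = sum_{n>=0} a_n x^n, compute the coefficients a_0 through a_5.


Ansatz: y(x) = sum_{n>=0} a_n x^n, so y'(x) = sum_{n>=1} n a_n x^(n-1) and y''(x) = sum_{n>=2} n(n-1) a_n x^(n-2).
Substitute into P(x) y'' + Q(x) y' + R(x) y = 0 with P(x) = 1, Q(x) = -x - 1, R(x) = -x, and match powers of x.
Initial conditions: a_0 = -1, a_1 = -1.
Setting the coefficient of each power of x to zero and solving order by order (substituting the coefficients already found):
  x^0: 2 a_2 - a_1 = 0  ->  2 a_2 = a_1 = -1  ->  a_2 = -1/2
  x^1: 6 a_3 - 2 a_2 - a_1 - a_0 = 0  ->  6 a_3 = 2 a_2 + a_1 + a_0 = -3  ->  a_3 = -1/2
  x^2: 12 a_4 - 3 a_3 - 2 a_2 - a_1 = 0  ->  12 a_4 = 3 a_3 + 2 a_2 + a_1 = -7/2  ->  a_4 = -7/24
  x^3: 20 a_5 - 4 a_4 - 3 a_3 - a_2 = 0  ->  20 a_5 = 4 a_4 + 3 a_3 + a_2 = -19/6  ->  a_5 = -19/120
Truncated series: y(x) = -1 - x - (1/2) x^2 - (1/2) x^3 - (7/24) x^4 - (19/120) x^5 + O(x^6).

a_0 = -1; a_1 = -1; a_2 = -1/2; a_3 = -1/2; a_4 = -7/24; a_5 = -19/120


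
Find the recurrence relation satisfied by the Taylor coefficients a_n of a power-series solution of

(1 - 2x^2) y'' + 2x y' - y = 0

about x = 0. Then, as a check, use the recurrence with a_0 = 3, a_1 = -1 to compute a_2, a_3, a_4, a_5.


Substitute y = sum_n a_n x^n.
(1 - 2 x^2) y'' contributes (n+2)(n+1) a_{n+2} - 2 n(n-1) a_n at x^n.
2 x y'(x) contributes 2 n a_n at x^n.
-y(x) contributes -1 a_n at x^n.
Matching x^n: (n+2)(n+1) a_{n+2} + (-2 n(n-1) + 2 n - 1) a_n = 0.
Thus a_{n+2} = (2 n(n-1) - 2 n + 1) / ((n+1)(n+2)) * a_n.

Check with a_0 = 3, a_1 = -1 (apply the recurrence for n = 0, 1, 2, 3): a_0 = 3, a_1 = -1, a_2 = 3/2, a_3 = 1/6, a_4 = 1/8, a_5 = 7/120.

a_(n+2) = (2 n(n-1) - 2 n + 1) / ((n+1)(n+2)) * a_n; check: a_0 = 3, a_1 = -1, a_2 = 3/2, a_3 = 1/6, a_4 = 1/8, a_5 = 7/120


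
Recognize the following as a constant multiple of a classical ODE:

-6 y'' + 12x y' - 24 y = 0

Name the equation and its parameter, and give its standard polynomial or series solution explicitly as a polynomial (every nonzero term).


All three coefficients share the factor -6; dividing through by -6 gives  y'' - 2x y' + 4 y = 0.
This matches the Hermite equation y'' - 2x y' + 2n y = 0 with 2n = 4, so n = 2; the polynomial solution is H_2(x).
With y = sum_k a_k x^k, matching x^k gives (k+2)(k+1) a_{k+2} = 2(k - n) a_k = 2(k - 2) a_k. The right side vanishes at k = 2, so the series with the parity of 2 terminates at degree 2.
Standard normalization: leading coefficient of H_n is 2^n, so a_2 = 2^2 = 4. Work downward with a_k = (k+1)(k+2) a_{k+2} / (2(k - n)):
  a_0 = (1)(2)(4) / (2(0 - 2)) = 8/(-4) = -2
Hence H_2(x) = 4 x^2 - 2.

H_2(x); series = 4 x^2 - 2


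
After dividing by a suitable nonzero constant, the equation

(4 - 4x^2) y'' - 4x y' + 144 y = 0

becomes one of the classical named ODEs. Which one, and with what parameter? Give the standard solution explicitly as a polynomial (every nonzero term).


All three coefficients share the factor 4; dividing through by 4 gives  (1 - x^2) y'' - x y' + 36 y = 0.
This matches the Chebyshev equation (1 - x^2) y'' - x y' + n^2 y = 0 (note the -x y' term, not -2x y') with n^2 = 36, so n = 6; the polynomial solution is T_6(x).
With y = sum_k a_k x^k, matching x^k gives (k+2)(k+1) a_{k+2} = (k^2 - n^2) a_k = (k - 6)(k + 6) a_k. The right side vanishes at k = 6, so the series with the parity of 6 terminates at degree 6.
Standard normalization: leading coefficient of T_n is 2^(n-1), so a_6 = 2^5 = 32. Work downward with a_k = (k+1)(k+2) a_{k+2} / ((k - 6)(k + 6)):
  a_4 = (5)(6)(32) / ((4 - 6)(4 + 6)) = 960/(-20) = -48
  a_2 = (3)(4)(-48) / ((2 - 6)(2 + 6)) = -576/(-32) = 18
  a_0 = (1)(2)(18) / ((0 - 6)(0 + 6)) = 36/(-36) = -1
Hence T_6(x) = 32 x^6 - 48 x^4 + 18 x^2 - 1.

T_6(x); series = 32 x^6 - 48 x^4 + 18 x^2 - 1


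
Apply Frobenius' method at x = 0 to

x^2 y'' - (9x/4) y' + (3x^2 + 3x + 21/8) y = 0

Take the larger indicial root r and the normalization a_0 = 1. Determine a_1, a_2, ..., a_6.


Write in Frobenius form y'' + (p(x)/x) y' + (q(x)/x^2) y = 0:
  p(x) = -9/4,  q(x) = 3x^2 + 3x + 21/8.
Indicial equation: r(r-1) + (-9/4) r + (21/8) = 0 -> roots r_1 = 7/4, r_2 = 3/2.
Take r = r_1 = 7/4. Let y(x) = x^r sum_{n>=0} a_n x^n with a_0 = 1.
Substitute y = x^r sum a_n x^n and match x^{r+n}. The recurrence is
  D(n) a_n + 3 a_{n-1} + 3 a_{n-2} = 0,  where D(n) = (r+n)(r+n-1) + (-9/4)(r+n) + (21/8).
  a_n = [-3 a_{n-1} - 3 a_{n-2}] / D(n).
Since the indicial polynomial factors as (r - r_1)(r - r_2), D(n) = (r_1 + n - r_1)(r_1 + n - r_2) = n(n + 1/4).
Evaluating step by step (a_0 = 1):
  n = 1: D(1) = 1(1 + 1/4) = 5/4; numerator = -3(1) = -3; a_1 = (-3)/(5/4) = -12/5
  n = 2: D(2) = 2(2 + 1/4) = 9/2; numerator = -3(-12/5) - 3(1) = 21/5; a_2 = (21/5)/(9/2) = 14/15
  n = 3: D(3) = 3(3 + 1/4) = 39/4; numerator = -3(14/15) - 3(-12/5) = 22/5; a_3 = (22/5)/(39/4) = 88/195
  n = 4: D(4) = 4(4 + 1/4) = 17; numerator = -3(88/195) - 3(14/15) = -54/13; a_4 = (-54/13)/(17) = -54/221
  n = 5: D(5) = 5(5 + 1/4) = 105/4; numerator = -3(-54/221) - 3(88/195) = -686/1105; a_5 = (-686/1105)/(105/4) = -392/16575
  n = 6: D(6) = 6(6 + 1/4) = 75/2; numerator = -3(-392/16575) - 3(-54/221) = 4442/5525; a_6 = (4442/5525)/(75/2) = 8884/414375

r = 7/4; a_0 = 1; a_1 = -12/5; a_2 = 14/15; a_3 = 88/195; a_4 = -54/221; a_5 = -392/16575; a_6 = 8884/414375


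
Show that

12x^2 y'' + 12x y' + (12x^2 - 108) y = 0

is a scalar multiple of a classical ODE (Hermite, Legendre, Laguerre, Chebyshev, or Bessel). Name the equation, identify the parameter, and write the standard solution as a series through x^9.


All three coefficients share the factor 12; dividing through by 12 gives  x^2 y'' + x y' + (x^2 - 9) y = 0.
This matches the Bessel equation x^2 y'' + x y' + (x^2 - nu^2) y = 0 with nu^2 = 9, so nu = 3; the solution bounded at x = 0 is J_3(x).
Frobenius at x = 0: indicial roots ±nu; for r = nu the recurrence k(k + 2nu) c_k = -c_{k-2} gives the standard series J_nu(x) = sum_{k>=0} (-1)^k / (k! (k+nu)!) (x/2)^(2k+nu). Evaluate the first 4 terms:
  k = 0: (-1)^0 / (0! * 3! * 2^3) x^3 = 1/(1*6*8) x^3 = (1/48) x^3
  k = 1: (-1)^1 / (1! * 4! * 2^5) x^5 = -1/(1*24*32) x^5 = (-1/768) x^5
  k = 2: (-1)^2 / (2! * 5! * 2^7) x^7 = 1/(2*120*128) x^7 = (1/30720) x^7
  k = 3: (-1)^3 / (3! * 6! * 2^9) x^9 = -1/(6*720*512) x^9 = (-1/2211840) x^9
Hence J_3(x) = -x^9/2211840 + x^7/30720 - x^5/768 + x^3/48 + ....

J_3(x); series = -x^9/2211840 + x^7/30720 - x^5/768 + x^3/48


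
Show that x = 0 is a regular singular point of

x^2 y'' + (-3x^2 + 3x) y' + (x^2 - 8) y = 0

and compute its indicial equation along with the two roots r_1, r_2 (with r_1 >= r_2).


Divide by x^2 to reach normal form y'' + P_1(x) y' + P_2(x) y = 0 with P_1(x) = -3 + 3/x and P_2(x) = 1 - 8/x^2.
x = 0 is a singular point because the y'-coefficient -3 + 3/x has a pole at x = 0 and the y-coefficient 1 - 8/x^2 has a pole at x = 0.
It is a regular singular point because x P_1(x) = p(x) = 3 - 3x and x^2 P_2(x) = q(x) = x^2 - 8 are polynomials, hence analytic at x = 0.
p(0) = 3,  q(0) = -8.
Indicial equation: r(r-1) + p(0) r + q(0) = 0, i.e. r^2 + (p(0) - 1) r + q(0) = 0, i.e. r^2 + 2 r - 8 = 0.
Discriminant: (2)^2 - 4(-8) = 36, so r = (-2 ± 6)/2.
Solving: r_1 = 2, r_2 = -4.

indicial: r^2 + 2 r - 8 = 0; roots r_1 = 2, r_2 = -4


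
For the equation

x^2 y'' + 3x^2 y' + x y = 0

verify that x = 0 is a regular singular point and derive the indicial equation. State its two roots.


Divide by x^2 to reach normal form y'' + P_1(x) y' + P_2(x) y = 0 with P_1(x) = 3 and P_2(x) = 1/x.
x = 0 is a singular point because the y-coefficient 1/x has a pole at x = 0.
It is a regular singular point because x P_1(x) = p(x) = 3x and x^2 P_2(x) = q(x) = x are polynomials, hence analytic at x = 0.
p(0) = 0,  q(0) = 0.
Indicial equation: r(r-1) + p(0) r + q(0) = 0, i.e. r^2 + (p(0) - 1) r + q(0) = 0, i.e. r^2 - 1 r = 0.
Discriminant: (-1)^2 - 4(0) = 1, so r = (1 ± 1)/2.
Solving: r_1 = 1, r_2 = 0.

indicial: r^2 - 1 r = 0; roots r_1 = 1, r_2 = 0


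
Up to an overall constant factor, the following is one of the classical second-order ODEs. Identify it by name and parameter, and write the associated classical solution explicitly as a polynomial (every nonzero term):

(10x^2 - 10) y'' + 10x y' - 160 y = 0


All three coefficients share the factor -10; dividing through by -10 gives  (1 - x^2) y'' - x y' + 16 y = 0.
This matches the Chebyshev equation (1 - x^2) y'' - x y' + n^2 y = 0 (note the -x y' term, not -2x y') with n^2 = 16, so n = 4; the polynomial solution is T_4(x).
With y = sum_k a_k x^k, matching x^k gives (k+2)(k+1) a_{k+2} = (k^2 - n^2) a_k = (k - 4)(k + 4) a_k. The right side vanishes at k = 4, so the series with the parity of 4 terminates at degree 4.
Standard normalization: leading coefficient of T_n is 2^(n-1), so a_4 = 2^3 = 8. Work downward with a_k = (k+1)(k+2) a_{k+2} / ((k - 4)(k + 4)):
  a_2 = (3)(4)(8) / ((2 - 4)(2 + 4)) = 96/(-12) = -8
  a_0 = (1)(2)(-8) / ((0 - 4)(0 + 4)) = -16/(-16) = 1
Hence T_4(x) = 8 x^4 - 8 x^2 + 1.

T_4(x); series = 8 x^4 - 8 x^2 + 1


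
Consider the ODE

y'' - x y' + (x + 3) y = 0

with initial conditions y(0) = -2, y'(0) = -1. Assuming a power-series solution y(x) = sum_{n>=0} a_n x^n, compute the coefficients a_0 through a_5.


Ansatz: y(x) = sum_{n>=0} a_n x^n, so y'(x) = sum_{n>=1} n a_n x^(n-1) and y''(x) = sum_{n>=2} n(n-1) a_n x^(n-2).
Substitute into P(x) y'' + Q(x) y' + R(x) y = 0 with P(x) = 1, Q(x) = -x, R(x) = x + 3, and match powers of x.
Initial conditions: a_0 = -2, a_1 = -1.
Setting the coefficient of each power of x to zero and solving order by order (substituting the coefficients already found):
  x^0: 2 a_2 + 3 a_0 = 0  ->  2 a_2 = -3 a_0 = 6  ->  a_2 = 3
  x^1: 6 a_3 + 2 a_1 + a_0 = 0  ->  6 a_3 = -2 a_1 - a_0 = 4  ->  a_3 = 2/3
  x^2: 12 a_4 + a_2 + a_1 = 0  ->  12 a_4 = -a_2 - a_1 = -2  ->  a_4 = -1/6
  x^3: 20 a_5 + a_2 = 0  ->  20 a_5 = -a_2 = -3  ->  a_5 = -3/20
Truncated series: y(x) = -2 - x + 3 x^2 + (2/3) x^3 - (1/6) x^4 - (3/20) x^5 + O(x^6).

a_0 = -2; a_1 = -1; a_2 = 3; a_3 = 2/3; a_4 = -1/6; a_5 = -3/20


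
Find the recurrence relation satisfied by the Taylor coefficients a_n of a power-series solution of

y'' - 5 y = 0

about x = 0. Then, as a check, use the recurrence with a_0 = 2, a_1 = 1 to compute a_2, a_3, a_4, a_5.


Substitute y = sum_n a_n x^n into y'' + (const) y = 0.
y''(x) = sum_{n>=0} (n+2)(n+1) a_{n+2} x^n.
The ODE becomes sum_n [(n+2)(n+1) a_{n+2} - 5 a_n] x^n = 0.
Setting each coefficient to zero gives the recurrence:
  (n+2)(n+1) a_{n+2} - 5 a_n = 0,
  a_{n+2} = 5 / ((n+1)(n+2)) a_n.

Check with a_0 = 2, a_1 = 1 (apply the recurrence for n = 0, 1, 2, 3): a_0 = 2, a_1 = 1, a_2 = 5, a_3 = 5/6, a_4 = 25/12, a_5 = 5/24.

a_{n+2} = 5/((n+1)(n+2)) * a_n; check: a_0 = 2, a_1 = 1, a_2 = 5, a_3 = 5/6, a_4 = 25/12, a_5 = 5/24


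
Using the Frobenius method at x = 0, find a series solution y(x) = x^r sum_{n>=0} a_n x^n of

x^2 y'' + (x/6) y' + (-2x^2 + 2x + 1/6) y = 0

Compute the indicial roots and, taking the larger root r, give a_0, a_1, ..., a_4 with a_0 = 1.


Write in Frobenius form y'' + (p(x)/x) y' + (q(x)/x^2) y = 0:
  p(x) = 1/6,  q(x) = -2x^2 + 2x + 1/6.
Indicial equation: r(r-1) + (1/6) r + (1/6) = 0 -> roots r_1 = 1/2, r_2 = 1/3.
Take r = r_1 = 1/2. Let y(x) = x^r sum_{n>=0} a_n x^n with a_0 = 1.
Substitute y = x^r sum a_n x^n and match x^{r+n}. The recurrence is
  D(n) a_n + 2 a_{n-1} - 2 a_{n-2} = 0,  where D(n) = (r+n)(r+n-1) + (1/6)(r+n) + (1/6).
  a_n = [-2 a_{n-1} + 2 a_{n-2}] / D(n).
Since the indicial polynomial factors as (r - r_1)(r - r_2), D(n) = (r_1 + n - r_1)(r_1 + n - r_2) = n(n + 1/6).
Evaluating step by step (a_0 = 1):
  n = 1: D(1) = 1(1 + 1/6) = 7/6; numerator = -2(1) = -2; a_1 = (-2)/(7/6) = -12/7
  n = 2: D(2) = 2(2 + 1/6) = 13/3; numerator = -2(-12/7) + 2(1) = 38/7; a_2 = (38/7)/(13/3) = 114/91
  n = 3: D(3) = 3(3 + 1/6) = 19/2; numerator = -2(114/91) + 2(-12/7) = -540/91; a_3 = (-540/91)/(19/2) = -1080/1729
  n = 4: D(4) = 4(4 + 1/6) = 50/3; numerator = -2(-1080/1729) + 2(114/91) = 6492/1729; a_4 = (6492/1729)/(50/3) = 9738/43225

r = 1/2; a_0 = 1; a_1 = -12/7; a_2 = 114/91; a_3 = -1080/1729; a_4 = 9738/43225


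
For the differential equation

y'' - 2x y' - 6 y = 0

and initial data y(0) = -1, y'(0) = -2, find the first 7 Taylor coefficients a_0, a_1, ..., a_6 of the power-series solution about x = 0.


Ansatz: y(x) = sum_{n>=0} a_n x^n, so y'(x) = sum_{n>=1} n a_n x^(n-1) and y''(x) = sum_{n>=2} n(n-1) a_n x^(n-2).
Substitute into P(x) y'' + Q(x) y' + R(x) y = 0 with P(x) = 1, Q(x) = -2x, R(x) = -6, and match powers of x.
Initial conditions: a_0 = -1, a_1 = -2.
Setting the coefficient of each power of x to zero and solving order by order (substituting the coefficients already found):
  x^0: 2 a_2 - 6 a_0 = 0  ->  2 a_2 = 6 a_0 = -6  ->  a_2 = -3
  x^1: 6 a_3 - 8 a_1 = 0  ->  6 a_3 = 8 a_1 = -16  ->  a_3 = -8/3
  x^2: 12 a_4 - 10 a_2 = 0  ->  12 a_4 = 10 a_2 = -30  ->  a_4 = -5/2
  x^3: 20 a_5 - 12 a_3 = 0  ->  20 a_5 = 12 a_3 = -32  ->  a_5 = -8/5
  x^4: 30 a_6 - 14 a_4 = 0  ->  30 a_6 = 14 a_4 = -35  ->  a_6 = -7/6
Truncated series: y(x) = -1 - 2 x - 3 x^2 - (8/3) x^3 - (5/2) x^4 - (8/5) x^5 - (7/6) x^6 + O(x^7).

a_0 = -1; a_1 = -2; a_2 = -3; a_3 = -8/3; a_4 = -5/2; a_5 = -8/5; a_6 = -7/6


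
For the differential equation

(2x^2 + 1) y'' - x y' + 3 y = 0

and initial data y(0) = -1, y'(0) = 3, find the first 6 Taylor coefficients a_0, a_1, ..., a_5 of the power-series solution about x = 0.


Ansatz: y(x) = sum_{n>=0} a_n x^n, so y'(x) = sum_{n>=1} n a_n x^(n-1) and y''(x) = sum_{n>=2} n(n-1) a_n x^(n-2).
Substitute into P(x) y'' + Q(x) y' + R(x) y = 0 with P(x) = 2x^2 + 1, Q(x) = -x, R(x) = 3, and match powers of x.
Initial conditions: a_0 = -1, a_1 = 3.
Setting the coefficient of each power of x to zero and solving order by order (substituting the coefficients already found):
  x^0: 2 a_2 + 3 a_0 = 0  ->  2 a_2 = -3 a_0 = 3  ->  a_2 = 3/2
  x^1: 6 a_3 + 2 a_1 = 0  ->  6 a_3 = -2 a_1 = -6  ->  a_3 = -1
  x^2: 12 a_4 + 5 a_2 = 0  ->  12 a_4 = -5 a_2 = -15/2  ->  a_4 = -5/8
  x^3: 20 a_5 + 12 a_3 = 0  ->  20 a_5 = -12 a_3 = 12  ->  a_5 = 3/5
Truncated series: y(x) = -1 + 3 x + (3/2) x^2 - x^3 - (5/8) x^4 + (3/5) x^5 + O(x^6).

a_0 = -1; a_1 = 3; a_2 = 3/2; a_3 = -1; a_4 = -5/8; a_5 = 3/5


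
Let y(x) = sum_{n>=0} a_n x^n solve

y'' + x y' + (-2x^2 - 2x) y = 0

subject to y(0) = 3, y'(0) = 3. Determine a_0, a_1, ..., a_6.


Ansatz: y(x) = sum_{n>=0} a_n x^n, so y'(x) = sum_{n>=1} n a_n x^(n-1) and y''(x) = sum_{n>=2} n(n-1) a_n x^(n-2).
Substitute into P(x) y'' + Q(x) y' + R(x) y = 0 with P(x) = 1, Q(x) = x, R(x) = -2x^2 - 2x, and match powers of x.
Initial conditions: a_0 = 3, a_1 = 3.
Setting the coefficient of each power of x to zero and solving order by order (substituting the coefficients already found):
  x^0: 2 a_2 = 0  ->  a_2 = 0
  x^1: 6 a_3 + a_1 - 2 a_0 = 0  ->  6 a_3 = -a_1 + 2 a_0 = 3  ->  a_3 = 1/2
  x^2: 12 a_4 + 2 a_2 - 2 a_1 - 2 a_0 = 0  ->  12 a_4 = -2 a_2 + 2 a_1 + 2 a_0 = 12  ->  a_4 = 1
  x^3: 20 a_5 + 3 a_3 - 2 a_2 - 2 a_1 = 0  ->  20 a_5 = -3 a_3 + 2 a_2 + 2 a_1 = 9/2  ->  a_5 = 9/40
  x^4: 30 a_6 + 4 a_4 - 2 a_3 - 2 a_2 = 0  ->  30 a_6 = -4 a_4 + 2 a_3 + 2 a_2 = -3  ->  a_6 = -1/10
Truncated series: y(x) = 3 + 3 x + (1/2) x^3 + x^4 + (9/40) x^5 - (1/10) x^6 + O(x^7).

a_0 = 3; a_1 = 3; a_2 = 0; a_3 = 1/2; a_4 = 1; a_5 = 9/40; a_6 = -1/10


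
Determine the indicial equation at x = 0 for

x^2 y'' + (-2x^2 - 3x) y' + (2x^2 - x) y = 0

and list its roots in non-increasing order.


Divide by x^2 to reach normal form y'' + P_1(x) y' + P_2(x) y = 0 with P_1(x) = -2 - 3/x and P_2(x) = 2 - 1/x.
x = 0 is a singular point because the y'-coefficient -2 - 3/x has a pole at x = 0 and the y-coefficient 2 - 1/x has a pole at x = 0.
It is a regular singular point because x P_1(x) = p(x) = -2x - 3 and x^2 P_2(x) = q(x) = 2x^2 - x are polynomials, hence analytic at x = 0.
p(0) = -3,  q(0) = 0.
Indicial equation: r(r-1) + p(0) r + q(0) = 0, i.e. r^2 + (p(0) - 1) r + q(0) = 0, i.e. r^2 - 4 r = 0.
Discriminant: (-4)^2 - 4(0) = 16, so r = (4 ± 4)/2.
Solving: r_1 = 4, r_2 = 0.

indicial: r^2 - 4 r = 0; roots r_1 = 4, r_2 = 0


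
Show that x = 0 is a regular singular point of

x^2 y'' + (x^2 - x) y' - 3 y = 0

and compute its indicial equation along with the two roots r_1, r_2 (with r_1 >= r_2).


Divide by x^2 to reach normal form y'' + P_1(x) y' + P_2(x) y = 0 with P_1(x) = 1 - 1/x and P_2(x) = -3/x^2.
x = 0 is a singular point because the y'-coefficient 1 - 1/x has a pole at x = 0 and the y-coefficient -3/x^2 has a pole at x = 0.
It is a regular singular point because x P_1(x) = p(x) = x - 1 and x^2 P_2(x) = q(x) = -3 are polynomials, hence analytic at x = 0.
p(0) = -1,  q(0) = -3.
Indicial equation: r(r-1) + p(0) r + q(0) = 0, i.e. r^2 + (p(0) - 1) r + q(0) = 0, i.e. r^2 - 2 r - 3 = 0.
Discriminant: (-2)^2 - 4(-3) = 16, so r = (2 ± 4)/2.
Solving: r_1 = 3, r_2 = -1.

indicial: r^2 - 2 r - 3 = 0; roots r_1 = 3, r_2 = -1


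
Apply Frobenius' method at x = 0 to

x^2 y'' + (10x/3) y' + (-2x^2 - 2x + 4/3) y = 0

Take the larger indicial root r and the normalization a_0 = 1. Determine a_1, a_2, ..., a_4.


Write in Frobenius form y'' + (p(x)/x) y' + (q(x)/x^2) y = 0:
  p(x) = 10/3,  q(x) = -2x^2 - 2x + 4/3.
Indicial equation: r(r-1) + (10/3) r + (4/3) = 0 -> roots r_1 = -1, r_2 = -4/3.
Take r = r_1 = -1. Let y(x) = x^r sum_{n>=0} a_n x^n with a_0 = 1.
Substitute y = x^r sum a_n x^n and match x^{r+n}. The recurrence is
  D(n) a_n - 2 a_{n-1} - 2 a_{n-2} = 0,  where D(n) = (r+n)(r+n-1) + (10/3)(r+n) + (4/3).
  a_n = [2 a_{n-1} + 2 a_{n-2}] / D(n).
Since the indicial polynomial factors as (r - r_1)(r - r_2), D(n) = (r_1 + n - r_1)(r_1 + n - r_2) = n(n + 1/3).
Evaluating step by step (a_0 = 1):
  n = 1: D(1) = 1(1 + 1/3) = 4/3; numerator = 2(1) = 2; a_1 = (2)/(4/3) = 3/2
  n = 2: D(2) = 2(2 + 1/3) = 14/3; numerator = 2(3/2) + 2(1) = 5; a_2 = (5)/(14/3) = 15/14
  n = 3: D(3) = 3(3 + 1/3) = 10; numerator = 2(15/14) + 2(3/2) = 36/7; a_3 = (36/7)/(10) = 18/35
  n = 4: D(4) = 4(4 + 1/3) = 52/3; numerator = 2(18/35) + 2(15/14) = 111/35; a_4 = (111/35)/(52/3) = 333/1820

r = -1; a_0 = 1; a_1 = 3/2; a_2 = 15/14; a_3 = 18/35; a_4 = 333/1820


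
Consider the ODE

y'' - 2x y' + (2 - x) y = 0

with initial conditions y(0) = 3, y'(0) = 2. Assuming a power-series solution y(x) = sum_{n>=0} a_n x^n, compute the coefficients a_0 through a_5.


Ansatz: y(x) = sum_{n>=0} a_n x^n, so y'(x) = sum_{n>=1} n a_n x^(n-1) and y''(x) = sum_{n>=2} n(n-1) a_n x^(n-2).
Substitute into P(x) y'' + Q(x) y' + R(x) y = 0 with P(x) = 1, Q(x) = -2x, R(x) = 2 - x, and match powers of x.
Initial conditions: a_0 = 3, a_1 = 2.
Setting the coefficient of each power of x to zero and solving order by order (substituting the coefficients already found):
  x^0: 2 a_2 + 2 a_0 = 0  ->  2 a_2 = -2 a_0 = -6  ->  a_2 = -3
  x^1: 6 a_3 - a_0 = 0  ->  6 a_3 = a_0 = 3  ->  a_3 = 1/2
  x^2: 12 a_4 - 2 a_2 - a_1 = 0  ->  12 a_4 = 2 a_2 + a_1 = -4  ->  a_4 = -1/3
  x^3: 20 a_5 - 4 a_3 - a_2 = 0  ->  20 a_5 = 4 a_3 + a_2 = -1  ->  a_5 = -1/20
Truncated series: y(x) = 3 + 2 x - 3 x^2 + (1/2) x^3 - (1/3) x^4 - (1/20) x^5 + O(x^6).

a_0 = 3; a_1 = 2; a_2 = -3; a_3 = 1/2; a_4 = -1/3; a_5 = -1/20


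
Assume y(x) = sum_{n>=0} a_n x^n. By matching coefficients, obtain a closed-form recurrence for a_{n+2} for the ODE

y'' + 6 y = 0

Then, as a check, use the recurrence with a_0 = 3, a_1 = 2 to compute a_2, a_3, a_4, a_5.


Substitute y = sum_n a_n x^n into y'' + (const) y = 0.
y''(x) = sum_{n>=0} (n+2)(n+1) a_{n+2} x^n.
The ODE becomes sum_n [(n+2)(n+1) a_{n+2} + 6 a_n] x^n = 0.
Setting each coefficient to zero gives the recurrence:
  (n+2)(n+1) a_{n+2} + 6 a_n = 0,
  a_{n+2} = -6 / ((n+1)(n+2)) a_n.

Check with a_0 = 3, a_1 = 2 (apply the recurrence for n = 0, 1, 2, 3): a_0 = 3, a_1 = 2, a_2 = -9, a_3 = -2, a_4 = 9/2, a_5 = 3/5.

a_{n+2} = -6/((n+1)(n+2)) * a_n; check: a_0 = 3, a_1 = 2, a_2 = -9, a_3 = -2, a_4 = 9/2, a_5 = 3/5


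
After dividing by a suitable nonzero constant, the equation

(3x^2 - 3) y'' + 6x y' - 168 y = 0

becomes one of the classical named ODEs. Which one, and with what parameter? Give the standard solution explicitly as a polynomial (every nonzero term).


All three coefficients share the factor -3; dividing through by -3 gives  (1 - x^2) y'' - 2x y' + 56 y = 0.
This matches the Legendre equation (1 - x^2) y'' - 2x y' + n(n+1) y = 0 (note the -2x y' term) with n(n+1) = 56, so n = 7; the polynomial solution is P_7(x).
With y = sum_k a_k x^k, matching x^k gives (k+2)(k+1) a_{k+2} = [k(k+1) - n(n+1)] a_k = (k - 7)(k + 8) a_k. The right side vanishes at k = 7, so the series with the parity of 7 terminates at degree 7.
Standard normalization (P_n(1) = 1): leading coefficient (2n)!/(2^n (n!)^2) = 87178291200/(128*25401600) = 429/16, so a_7 = 429/16. Work downward with a_k = (k+1)(k+2) a_{k+2} / ((k - 7)(k + 8)):
  a_5 = (6)(7)(429/16) / ((5 - 7)(5 + 8)) = (9009/8)/(-26) = -693/16
  a_3 = (4)(5)(-693/16) / ((3 - 7)(3 + 8)) = (-3465/4)/(-44) = 315/16
  a_1 = (2)(3)(315/16) / ((1 - 7)(1 + 8)) = (945/8)/(-54) = -35/16
Hence P_7(x) = 429 x^7/16 - 693 x^5/16 + 315 x^3/16 - 35 x/16.

P_7(x); series = 429 x^7/16 - 693 x^5/16 + 315 x^3/16 - 35 x/16


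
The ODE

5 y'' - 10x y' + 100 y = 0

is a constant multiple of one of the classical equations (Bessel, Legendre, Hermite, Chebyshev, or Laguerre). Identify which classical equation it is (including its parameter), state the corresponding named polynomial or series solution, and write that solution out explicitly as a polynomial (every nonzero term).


All three coefficients share the factor 5; dividing through by 5 gives  y'' - 2x y' + 20 y = 0.
This matches the Hermite equation y'' - 2x y' + 2n y = 0 with 2n = 20, so n = 10; the polynomial solution is H_10(x).
With y = sum_k a_k x^k, matching x^k gives (k+2)(k+1) a_{k+2} = 2(k - n) a_k = 2(k - 10) a_k. The right side vanishes at k = 10, so the series with the parity of 10 terminates at degree 10.
Standard normalization: leading coefficient of H_n is 2^n, so a_10 = 2^10 = 1024. Work downward with a_k = (k+1)(k+2) a_{k+2} / (2(k - n)):
  a_8 = (9)(10)(1024) / (2(8 - 10)) = 92160/(-4) = -23040
  a_6 = (7)(8)(-23040) / (2(6 - 10)) = -1290240/(-8) = 161280
  a_4 = (5)(6)(161280) / (2(4 - 10)) = 4838400/(-12) = -403200
  a_2 = (3)(4)(-403200) / (2(2 - 10)) = -4838400/(-16) = 302400
  a_0 = (1)(2)(302400) / (2(0 - 10)) = 604800/(-20) = -30240
Hence H_10(x) = 1024 x^10 - 23040 x^8 + 161280 x^6 - 403200 x^4 + 302400 x^2 - 30240.

H_10(x); series = 1024 x^10 - 23040 x^8 + 161280 x^6 - 403200 x^4 + 302400 x^2 - 30240


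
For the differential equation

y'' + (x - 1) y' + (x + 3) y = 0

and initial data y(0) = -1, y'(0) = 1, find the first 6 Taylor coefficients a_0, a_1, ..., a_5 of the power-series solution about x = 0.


Ansatz: y(x) = sum_{n>=0} a_n x^n, so y'(x) = sum_{n>=1} n a_n x^(n-1) and y''(x) = sum_{n>=2} n(n-1) a_n x^(n-2).
Substitute into P(x) y'' + Q(x) y' + R(x) y = 0 with P(x) = 1, Q(x) = x - 1, R(x) = x + 3, and match powers of x.
Initial conditions: a_0 = -1, a_1 = 1.
Setting the coefficient of each power of x to zero and solving order by order (substituting the coefficients already found):
  x^0: 2 a_2 - a_1 + 3 a_0 = 0  ->  2 a_2 = a_1 - 3 a_0 = 4  ->  a_2 = 2
  x^1: 6 a_3 - 2 a_2 + 4 a_1 + a_0 = 0  ->  6 a_3 = 2 a_2 - 4 a_1 - a_0 = 1  ->  a_3 = 1/6
  x^2: 12 a_4 - 3 a_3 + 5 a_2 + a_1 = 0  ->  12 a_4 = 3 a_3 - 5 a_2 - a_1 = -21/2  ->  a_4 = -7/8
  x^3: 20 a_5 - 4 a_4 + 6 a_3 + a_2 = 0  ->  20 a_5 = 4 a_4 - 6 a_3 - a_2 = -13/2  ->  a_5 = -13/40
Truncated series: y(x) = -1 + x + 2 x^2 + (1/6) x^3 - (7/8) x^4 - (13/40) x^5 + O(x^6).

a_0 = -1; a_1 = 1; a_2 = 2; a_3 = 1/6; a_4 = -7/8; a_5 = -13/40


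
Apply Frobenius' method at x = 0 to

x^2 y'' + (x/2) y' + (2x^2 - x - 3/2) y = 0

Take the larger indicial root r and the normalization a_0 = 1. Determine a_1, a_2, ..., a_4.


Write in Frobenius form y'' + (p(x)/x) y' + (q(x)/x^2) y = 0:
  p(x) = 1/2,  q(x) = 2x^2 - x - 3/2.
Indicial equation: r(r-1) + (1/2) r + (-3/2) = 0 -> roots r_1 = 3/2, r_2 = -1.
Take r = r_1 = 3/2. Let y(x) = x^r sum_{n>=0} a_n x^n with a_0 = 1.
Substitute y = x^r sum a_n x^n and match x^{r+n}. The recurrence is
  D(n) a_n - 1 a_{n-1} + 2 a_{n-2} = 0,  where D(n) = (r+n)(r+n-1) + (1/2)(r+n) + (-3/2).
  a_n = [1 a_{n-1} - 2 a_{n-2}] / D(n).
Since the indicial polynomial factors as (r - r_1)(r - r_2), D(n) = (r_1 + n - r_1)(r_1 + n - r_2) = n(n + 5/2).
Evaluating step by step (a_0 = 1):
  n = 1: D(1) = 1(1 + 5/2) = 7/2; numerator = 1(1) = 1; a_1 = (1)/(7/2) = 2/7
  n = 2: D(2) = 2(2 + 5/2) = 9; numerator = 1(2/7) - 2(1) = -12/7; a_2 = (-12/7)/(9) = -4/21
  n = 3: D(3) = 3(3 + 5/2) = 33/2; numerator = 1(-4/21) - 2(2/7) = -16/21; a_3 = (-16/21)/(33/2) = -32/693
  n = 4: D(4) = 4(4 + 5/2) = 26; numerator = 1(-32/693) - 2(-4/21) = 232/693; a_4 = (232/693)/(26) = 116/9009

r = 3/2; a_0 = 1; a_1 = 2/7; a_2 = -4/21; a_3 = -32/693; a_4 = 116/9009


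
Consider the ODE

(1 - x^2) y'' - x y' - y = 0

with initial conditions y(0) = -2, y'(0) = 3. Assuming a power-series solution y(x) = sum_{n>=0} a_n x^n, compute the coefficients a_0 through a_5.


Ansatz: y(x) = sum_{n>=0} a_n x^n, so y'(x) = sum_{n>=1} n a_n x^(n-1) and y''(x) = sum_{n>=2} n(n-1) a_n x^(n-2).
Substitute into P(x) y'' + Q(x) y' + R(x) y = 0 with P(x) = 1 - x^2, Q(x) = -x, R(x) = -1, and match powers of x.
Initial conditions: a_0 = -2, a_1 = 3.
Setting the coefficient of each power of x to zero and solving order by order (substituting the coefficients already found):
  x^0: 2 a_2 - a_0 = 0  ->  2 a_2 = a_0 = -2  ->  a_2 = -1
  x^1: 6 a_3 - 2 a_1 = 0  ->  6 a_3 = 2 a_1 = 6  ->  a_3 = 1
  x^2: 12 a_4 - 5 a_2 = 0  ->  12 a_4 = 5 a_2 = -5  ->  a_4 = -5/12
  x^3: 20 a_5 - 10 a_3 = 0  ->  20 a_5 = 10 a_3 = 10  ->  a_5 = 1/2
Truncated series: y(x) = -2 + 3 x - x^2 + x^3 - (5/12) x^4 + (1/2) x^5 + O(x^6).

a_0 = -2; a_1 = 3; a_2 = -1; a_3 = 1; a_4 = -5/12; a_5 = 1/2


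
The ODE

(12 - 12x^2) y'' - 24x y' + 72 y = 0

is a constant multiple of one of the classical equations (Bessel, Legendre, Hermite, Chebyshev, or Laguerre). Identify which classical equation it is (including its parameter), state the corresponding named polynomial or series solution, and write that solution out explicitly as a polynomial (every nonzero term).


All three coefficients share the factor 12; dividing through by 12 gives  (1 - x^2) y'' - 2x y' + 6 y = 0.
This matches the Legendre equation (1 - x^2) y'' - 2x y' + n(n+1) y = 0 (note the -2x y' term) with n(n+1) = 6, so n = 2; the polynomial solution is P_2(x).
With y = sum_k a_k x^k, matching x^k gives (k+2)(k+1) a_{k+2} = [k(k+1) - n(n+1)] a_k = (k - 2)(k + 3) a_k. The right side vanishes at k = 2, so the series with the parity of 2 terminates at degree 2.
Standard normalization (P_n(1) = 1): leading coefficient (2n)!/(2^n (n!)^2) = 24/(4*4) = 3/2, so a_2 = 3/2. Work downward with a_k = (k+1)(k+2) a_{k+2} / ((k - 2)(k + 3)):
  a_0 = (1)(2)(3/2) / ((0 - 2)(0 + 3)) = 3/(-6) = -1/2
Hence P_2(x) = 3 x^2/2 - 1/2.

P_2(x); series = 3 x^2/2 - 1/2


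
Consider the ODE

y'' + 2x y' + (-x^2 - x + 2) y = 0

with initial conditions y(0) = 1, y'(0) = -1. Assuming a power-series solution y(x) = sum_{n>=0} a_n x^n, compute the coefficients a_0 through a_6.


Ansatz: y(x) = sum_{n>=0} a_n x^n, so y'(x) = sum_{n>=1} n a_n x^(n-1) and y''(x) = sum_{n>=2} n(n-1) a_n x^(n-2).
Substitute into P(x) y'' + Q(x) y' + R(x) y = 0 with P(x) = 1, Q(x) = 2x, R(x) = -x^2 - x + 2, and match powers of x.
Initial conditions: a_0 = 1, a_1 = -1.
Setting the coefficient of each power of x to zero and solving order by order (substituting the coefficients already found):
  x^0: 2 a_2 + 2 a_0 = 0  ->  2 a_2 = -2 a_0 = -2  ->  a_2 = -1
  x^1: 6 a_3 + 4 a_1 - a_0 = 0  ->  6 a_3 = -4 a_1 + a_0 = 5  ->  a_3 = 5/6
  x^2: 12 a_4 + 6 a_2 - a_1 - a_0 = 0  ->  12 a_4 = -6 a_2 + a_1 + a_0 = 6  ->  a_4 = 1/2
  x^3: 20 a_5 + 8 a_3 - a_2 - a_1 = 0  ->  20 a_5 = -8 a_3 + a_2 + a_1 = -26/3  ->  a_5 = -13/30
  x^4: 30 a_6 + 10 a_4 - a_3 - a_2 = 0  ->  30 a_6 = -10 a_4 + a_3 + a_2 = -31/6  ->  a_6 = -31/180
Truncated series: y(x) = 1 - x - x^2 + (5/6) x^3 + (1/2) x^4 - (13/30) x^5 - (31/180) x^6 + O(x^7).

a_0 = 1; a_1 = -1; a_2 = -1; a_3 = 5/6; a_4 = 1/2; a_5 = -13/30; a_6 = -31/180


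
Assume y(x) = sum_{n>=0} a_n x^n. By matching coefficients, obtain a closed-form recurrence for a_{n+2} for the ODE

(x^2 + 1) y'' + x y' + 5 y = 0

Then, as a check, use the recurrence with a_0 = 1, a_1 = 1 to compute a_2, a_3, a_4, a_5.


Substitute y = sum_n a_n x^n.
(1 + 1 x^2) y'' contributes (n+2)(n+1) a_{n+2} + n(n-1) a_n at x^n.
x y'(x) contributes n a_n at x^n.
5 y(x) contributes 5 a_n at x^n.
Matching x^n: (n+2)(n+1) a_{n+2} + (n(n-1) + n + 5) a_n = 0.
Thus a_{n+2} = (-n(n-1) - n - 5) / ((n+1)(n+2)) * a_n.

Check with a_0 = 1, a_1 = 1 (apply the recurrence for n = 0, 1, 2, 3): a_0 = 1, a_1 = 1, a_2 = -5/2, a_3 = -1, a_4 = 15/8, a_5 = 7/10.

a_(n+2) = (-n(n-1) - n - 5) / ((n+1)(n+2)) * a_n; check: a_0 = 1, a_1 = 1, a_2 = -5/2, a_3 = -1, a_4 = 15/8, a_5 = 7/10


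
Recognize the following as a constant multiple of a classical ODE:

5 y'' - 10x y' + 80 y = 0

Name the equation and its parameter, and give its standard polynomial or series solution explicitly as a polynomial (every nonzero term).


All three coefficients share the factor 5; dividing through by 5 gives  y'' - 2x y' + 16 y = 0.
This matches the Hermite equation y'' - 2x y' + 2n y = 0 with 2n = 16, so n = 8; the polynomial solution is H_8(x).
With y = sum_k a_k x^k, matching x^k gives (k+2)(k+1) a_{k+2} = 2(k - n) a_k = 2(k - 8) a_k. The right side vanishes at k = 8, so the series with the parity of 8 terminates at degree 8.
Standard normalization: leading coefficient of H_n is 2^n, so a_8 = 2^8 = 256. Work downward with a_k = (k+1)(k+2) a_{k+2} / (2(k - n)):
  a_6 = (7)(8)(256) / (2(6 - 8)) = 14336/(-4) = -3584
  a_4 = (5)(6)(-3584) / (2(4 - 8)) = -107520/(-8) = 13440
  a_2 = (3)(4)(13440) / (2(2 - 8)) = 161280/(-12) = -13440
  a_0 = (1)(2)(-13440) / (2(0 - 8)) = -26880/(-16) = 1680
Hence H_8(x) = 256 x^8 - 3584 x^6 + 13440 x^4 - 13440 x^2 + 1680.

H_8(x); series = 256 x^8 - 3584 x^6 + 13440 x^4 - 13440 x^2 + 1680


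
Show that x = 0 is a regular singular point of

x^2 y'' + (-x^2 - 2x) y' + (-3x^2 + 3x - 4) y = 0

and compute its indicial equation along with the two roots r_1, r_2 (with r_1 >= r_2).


Divide by x^2 to reach normal form y'' + P_1(x) y' + P_2(x) y = 0 with P_1(x) = -1 - 2/x and P_2(x) = -3 + 3/x - 4/x^2.
x = 0 is a singular point because the y'-coefficient -1 - 2/x has a pole at x = 0 and the y-coefficient -3 + 3/x - 4/x^2 has a pole at x = 0.
It is a regular singular point because x P_1(x) = p(x) = -x - 2 and x^2 P_2(x) = q(x) = -3x^2 + 3x - 4 are polynomials, hence analytic at x = 0.
p(0) = -2,  q(0) = -4.
Indicial equation: r(r-1) + p(0) r + q(0) = 0, i.e. r^2 + (p(0) - 1) r + q(0) = 0, i.e. r^2 - 3 r - 4 = 0.
Discriminant: (-3)^2 - 4(-4) = 25, so r = (3 ± 5)/2.
Solving: r_1 = 4, r_2 = -1.

indicial: r^2 - 3 r - 4 = 0; roots r_1 = 4, r_2 = -1


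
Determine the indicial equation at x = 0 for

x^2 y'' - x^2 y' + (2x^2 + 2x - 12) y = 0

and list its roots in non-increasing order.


Divide by x^2 to reach normal form y'' + P_1(x) y' + P_2(x) y = 0 with P_1(x) = -1 and P_2(x) = 2 + 2/x - 12/x^2.
x = 0 is a singular point because the y-coefficient 2 + 2/x - 12/x^2 has a pole at x = 0.
It is a regular singular point because x P_1(x) = p(x) = -x and x^2 P_2(x) = q(x) = 2x^2 + 2x - 12 are polynomials, hence analytic at x = 0.
p(0) = 0,  q(0) = -12.
Indicial equation: r(r-1) + p(0) r + q(0) = 0, i.e. r^2 + (p(0) - 1) r + q(0) = 0, i.e. r^2 - 1 r - 12 = 0.
Discriminant: (-1)^2 - 4(-12) = 49, so r = (1 ± 7)/2.
Solving: r_1 = 4, r_2 = -3.

indicial: r^2 - 1 r - 12 = 0; roots r_1 = 4, r_2 = -3


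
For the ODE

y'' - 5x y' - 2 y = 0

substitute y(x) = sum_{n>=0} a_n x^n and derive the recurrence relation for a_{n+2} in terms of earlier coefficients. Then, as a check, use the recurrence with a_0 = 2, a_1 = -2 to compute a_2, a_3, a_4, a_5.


Substitute y = sum_n a_n x^n.
y''(x) has coefficient (n+2)(n+1) a_{n+2} at x^n;
-5 x y'(x) has coefficient -5 n a_n at x^n (shift);
-2 y(x) has coefficient -2 a_n at x^n.
Matching x^n: (n+2)(n+1) a_{n+2} + (-5n - 2) a_n = 0.
Thus a_{n+2} = (5n + 2) / ((n+1)(n+2)) * a_n.

Check with a_0 = 2, a_1 = -2 (apply the recurrence for n = 0, 1, 2, 3): a_0 = 2, a_1 = -2, a_2 = 2, a_3 = -7/3, a_4 = 2, a_5 = -119/60.

a_(n+2) = (5n + 2) / ((n+1)(n+2)) * a_n; check: a_0 = 2, a_1 = -2, a_2 = 2, a_3 = -7/3, a_4 = 2, a_5 = -119/60


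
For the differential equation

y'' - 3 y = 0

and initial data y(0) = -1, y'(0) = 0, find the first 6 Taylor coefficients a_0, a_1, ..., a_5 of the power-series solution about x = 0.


Ansatz: y(x) = sum_{n>=0} a_n x^n, so y'(x) = sum_{n>=1} n a_n x^(n-1) and y''(x) = sum_{n>=2} n(n-1) a_n x^(n-2).
Substitute into P(x) y'' + Q(x) y' + R(x) y = 0 with P(x) = 1, Q(x) = 0, R(x) = -3, and match powers of x.
Initial conditions: a_0 = -1, a_1 = 0.
Setting the coefficient of each power of x to zero and solving order by order (substituting the coefficients already found):
  x^0: 2 a_2 - 3 a_0 = 0  ->  2 a_2 = 3 a_0 = -3  ->  a_2 = -3/2
  x^1: 6 a_3 - 3 a_1 = 0  ->  6 a_3 = 3 a_1 = 0  ->  a_3 = 0
  x^2: 12 a_4 - 3 a_2 = 0  ->  12 a_4 = 3 a_2 = -9/2  ->  a_4 = -3/8
  x^3: 20 a_5 - 3 a_3 = 0  ->  20 a_5 = 3 a_3 = 0  ->  a_5 = 0
Truncated series: y(x) = -1 - (3/2) x^2 - (3/8) x^4 + O(x^6).

a_0 = -1; a_1 = 0; a_2 = -3/2; a_3 = 0; a_4 = -3/8; a_5 = 0


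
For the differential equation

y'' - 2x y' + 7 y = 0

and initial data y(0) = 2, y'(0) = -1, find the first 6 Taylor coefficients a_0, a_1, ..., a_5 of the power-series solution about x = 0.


Ansatz: y(x) = sum_{n>=0} a_n x^n, so y'(x) = sum_{n>=1} n a_n x^(n-1) and y''(x) = sum_{n>=2} n(n-1) a_n x^(n-2).
Substitute into P(x) y'' + Q(x) y' + R(x) y = 0 with P(x) = 1, Q(x) = -2x, R(x) = 7, and match powers of x.
Initial conditions: a_0 = 2, a_1 = -1.
Setting the coefficient of each power of x to zero and solving order by order (substituting the coefficients already found):
  x^0: 2 a_2 + 7 a_0 = 0  ->  2 a_2 = -7 a_0 = -14  ->  a_2 = -7
  x^1: 6 a_3 + 5 a_1 = 0  ->  6 a_3 = -5 a_1 = 5  ->  a_3 = 5/6
  x^2: 12 a_4 + 3 a_2 = 0  ->  12 a_4 = -3 a_2 = 21  ->  a_4 = 7/4
  x^3: 20 a_5 + a_3 = 0  ->  20 a_5 = -a_3 = -5/6  ->  a_5 = -1/24
Truncated series: y(x) = 2 - x - 7 x^2 + (5/6) x^3 + (7/4) x^4 - (1/24) x^5 + O(x^6).

a_0 = 2; a_1 = -1; a_2 = -7; a_3 = 5/6; a_4 = 7/4; a_5 = -1/24


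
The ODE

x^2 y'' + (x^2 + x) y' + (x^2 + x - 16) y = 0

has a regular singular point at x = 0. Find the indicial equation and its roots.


Divide by x^2 to reach normal form y'' + P_1(x) y' + P_2(x) y = 0 with P_1(x) = 1 + 1/x and P_2(x) = 1 + 1/x - 16/x^2.
x = 0 is a singular point because the y'-coefficient 1 + 1/x has a pole at x = 0 and the y-coefficient 1 + 1/x - 16/x^2 has a pole at x = 0.
It is a regular singular point because x P_1(x) = p(x) = x + 1 and x^2 P_2(x) = q(x) = x^2 + x - 16 are polynomials, hence analytic at x = 0.
p(0) = 1,  q(0) = -16.
Indicial equation: r(r-1) + p(0) r + q(0) = 0, i.e. r^2 + (p(0) - 1) r + q(0) = 0, i.e. r^2 - 16 = 0.
Discriminant: (0)^2 - 4(-16) = 64, so r = (0 ± 8)/2.
Solving: r_1 = 4, r_2 = -4.

indicial: r^2 - 16 = 0; roots r_1 = 4, r_2 = -4


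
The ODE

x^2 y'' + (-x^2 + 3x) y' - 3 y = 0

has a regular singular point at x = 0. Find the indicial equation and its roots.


Divide by x^2 to reach normal form y'' + P_1(x) y' + P_2(x) y = 0 with P_1(x) = -1 + 3/x and P_2(x) = -3/x^2.
x = 0 is a singular point because the y'-coefficient -1 + 3/x has a pole at x = 0 and the y-coefficient -3/x^2 has a pole at x = 0.
It is a regular singular point because x P_1(x) = p(x) = 3 - x and x^2 P_2(x) = q(x) = -3 are polynomials, hence analytic at x = 0.
p(0) = 3,  q(0) = -3.
Indicial equation: r(r-1) + p(0) r + q(0) = 0, i.e. r^2 + (p(0) - 1) r + q(0) = 0, i.e. r^2 + 2 r - 3 = 0.
Discriminant: (2)^2 - 4(-3) = 16, so r = (-2 ± 4)/2.
Solving: r_1 = 1, r_2 = -3.

indicial: r^2 + 2 r - 3 = 0; roots r_1 = 1, r_2 = -3


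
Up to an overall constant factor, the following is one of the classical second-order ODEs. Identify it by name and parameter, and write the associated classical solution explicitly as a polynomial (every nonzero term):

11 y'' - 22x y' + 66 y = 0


All three coefficients share the factor 11; dividing through by 11 gives  y'' - 2x y' + 6 y = 0.
This matches the Hermite equation y'' - 2x y' + 2n y = 0 with 2n = 6, so n = 3; the polynomial solution is H_3(x).
With y = sum_k a_k x^k, matching x^k gives (k+2)(k+1) a_{k+2} = 2(k - n) a_k = 2(k - 3) a_k. The right side vanishes at k = 3, so the series with the parity of 3 terminates at degree 3.
Standard normalization: leading coefficient of H_n is 2^n, so a_3 = 2^3 = 8. Work downward with a_k = (k+1)(k+2) a_{k+2} / (2(k - n)):
  a_1 = (2)(3)(8) / (2(1 - 3)) = 48/(-4) = -12
Hence H_3(x) = 8 x^3 - 12 x.

H_3(x); series = 8 x^3 - 12 x


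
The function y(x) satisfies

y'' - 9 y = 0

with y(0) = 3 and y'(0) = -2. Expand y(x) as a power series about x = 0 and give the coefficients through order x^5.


Ansatz: y(x) = sum_{n>=0} a_n x^n, so y'(x) = sum_{n>=1} n a_n x^(n-1) and y''(x) = sum_{n>=2} n(n-1) a_n x^(n-2).
Substitute into P(x) y'' + Q(x) y' + R(x) y = 0 with P(x) = 1, Q(x) = 0, R(x) = -9, and match powers of x.
Initial conditions: a_0 = 3, a_1 = -2.
Setting the coefficient of each power of x to zero and solving order by order (substituting the coefficients already found):
  x^0: 2 a_2 - 9 a_0 = 0  ->  2 a_2 = 9 a_0 = 27  ->  a_2 = 27/2
  x^1: 6 a_3 - 9 a_1 = 0  ->  6 a_3 = 9 a_1 = -18  ->  a_3 = -3
  x^2: 12 a_4 - 9 a_2 = 0  ->  12 a_4 = 9 a_2 = 243/2  ->  a_4 = 81/8
  x^3: 20 a_5 - 9 a_3 = 0  ->  20 a_5 = 9 a_3 = -27  ->  a_5 = -27/20
Truncated series: y(x) = 3 - 2 x + (27/2) x^2 - 3 x^3 + (81/8) x^4 - (27/20) x^5 + O(x^6).

a_0 = 3; a_1 = -2; a_2 = 27/2; a_3 = -3; a_4 = 81/8; a_5 = -27/20


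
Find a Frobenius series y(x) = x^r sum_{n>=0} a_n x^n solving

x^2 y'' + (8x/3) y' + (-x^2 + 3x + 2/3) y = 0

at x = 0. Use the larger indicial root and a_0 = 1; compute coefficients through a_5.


Write in Frobenius form y'' + (p(x)/x) y' + (q(x)/x^2) y = 0:
  p(x) = 8/3,  q(x) = -x^2 + 3x + 2/3.
Indicial equation: r(r-1) + (8/3) r + (2/3) = 0 -> roots r_1 = -2/3, r_2 = -1.
Take r = r_1 = -2/3. Let y(x) = x^r sum_{n>=0} a_n x^n with a_0 = 1.
Substitute y = x^r sum a_n x^n and match x^{r+n}. The recurrence is
  D(n) a_n + 3 a_{n-1} - 1 a_{n-2} = 0,  where D(n) = (r+n)(r+n-1) + (8/3)(r+n) + (2/3).
  a_n = [-3 a_{n-1} + 1 a_{n-2}] / D(n).
Since the indicial polynomial factors as (r - r_1)(r - r_2), D(n) = (r_1 + n - r_1)(r_1 + n - r_2) = n(n + 1/3).
Evaluating step by step (a_0 = 1):
  n = 1: D(1) = 1(1 + 1/3) = 4/3; numerator = -3(1) = -3; a_1 = (-3)/(4/3) = -9/4
  n = 2: D(2) = 2(2 + 1/3) = 14/3; numerator = -3(-9/4) + 1(1) = 31/4; a_2 = (31/4)/(14/3) = 93/56
  n = 3: D(3) = 3(3 + 1/3) = 10; numerator = -3(93/56) + 1(-9/4) = -405/56; a_3 = (-405/56)/(10) = -81/112
  n = 4: D(4) = 4(4 + 1/3) = 52/3; numerator = -3(-81/112) + 1(93/56) = 429/112; a_4 = (429/112)/(52/3) = 99/448
  n = 5: D(5) = 5(5 + 1/3) = 80/3; numerator = -3(99/448) + 1(-81/112) = -621/448; a_5 = (-621/448)/(80/3) = -1863/35840

r = -2/3; a_0 = 1; a_1 = -9/4; a_2 = 93/56; a_3 = -81/112; a_4 = 99/448; a_5 = -1863/35840


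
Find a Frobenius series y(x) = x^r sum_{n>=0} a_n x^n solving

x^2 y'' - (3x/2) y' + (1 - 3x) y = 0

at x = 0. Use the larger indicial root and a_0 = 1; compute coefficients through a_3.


Write in Frobenius form y'' + (p(x)/x) y' + (q(x)/x^2) y = 0:
  p(x) = -3/2,  q(x) = 1 - 3x.
Indicial equation: r(r-1) + (-3/2) r + (1) = 0 -> roots r_1 = 2, r_2 = 1/2.
Take r = r_1 = 2. Let y(x) = x^r sum_{n>=0} a_n x^n with a_0 = 1.
Substitute y = x^r sum a_n x^n and match x^{r+n}. The recurrence is
  D(n) a_n - 3 a_{n-1} = 0,  where D(n) = (r+n)(r+n-1) + (-3/2)(r+n) + (1).
  a_n = 3 / D(n) * a_{n-1}.
Since the indicial polynomial factors as (r - r_1)(r - r_2), D(n) = (r_1 + n - r_1)(r_1 + n - r_2) = n(n + 3/2).
Evaluating step by step (a_0 = 1):
  n = 1: D(1) = 1(1 + 3/2) = 5/2; numerator = 3(1) = 3; a_1 = (3)/(5/2) = 6/5
  n = 2: D(2) = 2(2 + 3/2) = 7; numerator = 3(6/5) = 18/5; a_2 = (18/5)/(7) = 18/35
  n = 3: D(3) = 3(3 + 3/2) = 27/2; numerator = 3(18/35) = 54/35; a_3 = (54/35)/(27/2) = 4/35

r = 2; a_0 = 1; a_1 = 6/5; a_2 = 18/35; a_3 = 4/35
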